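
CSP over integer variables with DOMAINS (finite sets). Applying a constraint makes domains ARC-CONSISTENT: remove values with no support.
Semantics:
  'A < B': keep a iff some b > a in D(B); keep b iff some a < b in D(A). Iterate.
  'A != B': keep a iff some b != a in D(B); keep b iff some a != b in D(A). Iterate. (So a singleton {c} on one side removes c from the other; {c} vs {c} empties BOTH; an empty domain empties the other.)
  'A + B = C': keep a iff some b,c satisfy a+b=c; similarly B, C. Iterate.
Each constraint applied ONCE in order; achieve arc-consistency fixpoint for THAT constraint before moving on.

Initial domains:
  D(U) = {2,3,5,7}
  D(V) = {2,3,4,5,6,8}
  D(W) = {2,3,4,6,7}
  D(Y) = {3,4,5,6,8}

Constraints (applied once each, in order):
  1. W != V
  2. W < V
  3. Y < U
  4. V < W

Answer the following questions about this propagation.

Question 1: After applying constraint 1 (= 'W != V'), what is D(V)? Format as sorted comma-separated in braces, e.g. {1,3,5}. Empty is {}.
Constraint 1 (W != V) on D(W)={2,3,4,6,7} D(V)={2,3,4,5,6,8}: no change
So after constraint 1: D(V) = {2,3,4,5,6,8}

Answer: {2,3,4,5,6,8}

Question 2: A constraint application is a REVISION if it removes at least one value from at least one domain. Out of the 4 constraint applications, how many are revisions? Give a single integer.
Answer: 3

Derivation:
Constraint 1 (W != V) on D(W)={2,3,4,6,7} D(V)={2,3,4,5,6,8}: no change => not a revision
Constraint 2 (W < V) on D(W)={2,3,4,6,7} D(V)={2,3,4,5,6,8}: V {2,3,4,5,6,8}->{3,4,5,6,8} => REVISION
Constraint 3 (Y < U) on D(Y)={3,4,5,6,8} D(U)={2,3,5,7}: Y {3,4,5,6,8}->{3,4,5,6}; U {2,3,5,7}->{5,7} => REVISION
Constraint 4 (V < W) on D(V)={3,4,5,6,8} D(W)={2,3,4,6,7}: V {3,4,5,6,8}->{3,4,5,6}; W {2,3,4,6,7}->{4,6,7} => REVISION
Total revisions = 3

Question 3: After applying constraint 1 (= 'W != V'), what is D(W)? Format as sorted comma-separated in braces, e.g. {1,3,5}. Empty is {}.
Answer: {2,3,4,6,7}

Derivation:
Constraint 1 (W != V) on D(W)={2,3,4,6,7} D(V)={2,3,4,5,6,8}: no change
So after constraint 1: D(W) = {2,3,4,6,7}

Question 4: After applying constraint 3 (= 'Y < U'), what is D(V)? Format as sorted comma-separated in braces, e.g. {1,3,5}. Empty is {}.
Answer: {3,4,5,6,8}

Derivation:
Constraint 1 (W != V) on D(W)={2,3,4,6,7} D(V)={2,3,4,5,6,8}: no change
Constraint 2 (W < V) on D(W)={2,3,4,6,7} D(V)={2,3,4,5,6,8}: V {2,3,4,5,6,8}->{3,4,5,6,8}
Constraint 3 (Y < U) on D(Y)={3,4,5,6,8} D(U)={2,3,5,7}: Y {3,4,5,6,8}->{3,4,5,6}; U {2,3,5,7}->{5,7}
So after constraint 3: D(V) = {3,4,5,6,8}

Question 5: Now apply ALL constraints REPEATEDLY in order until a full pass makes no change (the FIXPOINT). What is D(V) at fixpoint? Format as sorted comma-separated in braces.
Answer: {}

Derivation:
pass 0 (initial): D(V)={2,3,4,5,6,8}
pass 1: U {2,3,5,7}->{5,7}; V {2,3,4,5,6,8}->{3,4,5,6}; W {2,3,4,6,7}->{4,6,7}; Y {3,4,5,6,8}->{3,4,5,6}
pass 2: V {3,4,5,6}->{}; W {4,6,7}->{}
pass 3: no change
Fixpoint after 3 passes: D(V) = {}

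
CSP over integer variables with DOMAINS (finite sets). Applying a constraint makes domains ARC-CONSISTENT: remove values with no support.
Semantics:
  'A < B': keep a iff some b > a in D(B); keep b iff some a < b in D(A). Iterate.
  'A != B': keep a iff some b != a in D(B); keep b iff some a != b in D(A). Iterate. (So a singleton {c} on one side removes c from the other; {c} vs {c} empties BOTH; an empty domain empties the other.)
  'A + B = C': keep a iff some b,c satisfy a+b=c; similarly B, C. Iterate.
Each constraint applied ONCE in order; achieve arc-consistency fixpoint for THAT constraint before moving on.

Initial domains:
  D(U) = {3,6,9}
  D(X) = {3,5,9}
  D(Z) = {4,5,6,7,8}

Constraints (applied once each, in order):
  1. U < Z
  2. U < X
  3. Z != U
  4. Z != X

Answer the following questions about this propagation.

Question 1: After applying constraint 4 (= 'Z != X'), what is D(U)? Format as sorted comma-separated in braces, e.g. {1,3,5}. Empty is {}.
Constraint 1 (U < Z) on D(U)={3,6,9} D(Z)={4,5,6,7,8}: U {3,6,9}->{3,6}
Constraint 2 (U < X) on D(U)={3,6} D(X)={3,5,9}: X {3,5,9}->{5,9}
Constraint 3 (Z != U) on D(Z)={4,5,6,7,8} D(U)={3,6}: no change
Constraint 4 (Z != X) on D(Z)={4,5,6,7,8} D(X)={5,9}: no change
So after constraint 4: D(U) = {3,6}

Answer: {3,6}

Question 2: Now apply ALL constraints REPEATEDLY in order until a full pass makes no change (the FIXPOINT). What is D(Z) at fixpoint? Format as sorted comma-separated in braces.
pass 0 (initial): D(Z)={4,5,6,7,8}
pass 1: U {3,6,9}->{3,6}; X {3,5,9}->{5,9}
pass 2: no change
Fixpoint after 2 passes: D(Z) = {4,5,6,7,8}

Answer: {4,5,6,7,8}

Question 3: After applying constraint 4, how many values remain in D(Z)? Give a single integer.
Answer: 5

Derivation:
Constraint 1 (U < Z) on D(U)={3,6,9} D(Z)={4,5,6,7,8}: U {3,6,9}->{3,6}
Constraint 2 (U < X) on D(U)={3,6} D(X)={3,5,9}: X {3,5,9}->{5,9}
Constraint 3 (Z != U) on D(Z)={4,5,6,7,8} D(U)={3,6}: no change
Constraint 4 (Z != X) on D(Z)={4,5,6,7,8} D(X)={5,9}: no change
So after constraint 4: D(Z)={4,5,6,7,8}, size = 5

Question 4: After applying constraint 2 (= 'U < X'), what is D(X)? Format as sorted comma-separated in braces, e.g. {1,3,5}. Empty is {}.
Answer: {5,9}

Derivation:
Constraint 1 (U < Z) on D(U)={3,6,9} D(Z)={4,5,6,7,8}: U {3,6,9}->{3,6}
Constraint 2 (U < X) on D(U)={3,6} D(X)={3,5,9}: X {3,5,9}->{5,9}
So after constraint 2: D(X) = {5,9}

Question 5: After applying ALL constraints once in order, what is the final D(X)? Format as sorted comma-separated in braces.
Constraint 1 (U < Z) on D(U)={3,6,9} D(Z)={4,5,6,7,8}: U {3,6,9}->{3,6}
Constraint 2 (U < X) on D(U)={3,6} D(X)={3,5,9}: X {3,5,9}->{5,9}
Constraint 3 (Z != U) on D(Z)={4,5,6,7,8} D(U)={3,6}: no change
Constraint 4 (Z != X) on D(Z)={4,5,6,7,8} D(X)={5,9}: no change
So after all 4 constraints: D(X) = {5,9}

Answer: {5,9}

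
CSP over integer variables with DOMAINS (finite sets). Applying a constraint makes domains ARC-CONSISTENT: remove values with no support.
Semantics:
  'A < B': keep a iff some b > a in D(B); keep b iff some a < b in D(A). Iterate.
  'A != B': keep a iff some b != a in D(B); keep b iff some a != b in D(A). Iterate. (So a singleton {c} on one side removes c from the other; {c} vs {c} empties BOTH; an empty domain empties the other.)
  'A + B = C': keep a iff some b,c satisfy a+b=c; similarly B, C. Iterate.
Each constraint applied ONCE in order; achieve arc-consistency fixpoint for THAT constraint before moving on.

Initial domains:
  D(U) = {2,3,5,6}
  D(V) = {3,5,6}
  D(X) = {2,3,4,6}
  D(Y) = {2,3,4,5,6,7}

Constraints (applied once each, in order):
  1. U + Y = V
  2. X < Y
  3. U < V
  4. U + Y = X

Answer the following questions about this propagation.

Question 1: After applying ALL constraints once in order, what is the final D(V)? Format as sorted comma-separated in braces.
Answer: {5,6}

Derivation:
Constraint 1 (U + Y = V) on D(U)={2,3,5,6} D(Y)={2,3,4,5,6,7} D(V)={3,5,6}: U {2,3,5,6}->{2,3}; Y {2,3,4,5,6,7}->{2,3,4}; V {3,5,6}->{5,6}
Constraint 2 (X < Y) on D(X)={2,3,4,6} D(Y)={2,3,4}: X {2,3,4,6}->{2,3}; Y {2,3,4}->{3,4}
Constraint 3 (U < V) on D(U)={2,3} D(V)={5,6}: no change
Constraint 4 (U + Y = X) on D(U)={2,3} D(Y)={3,4} D(X)={2,3}: U {2,3}->{}; Y {3,4}->{}; X {2,3}->{}
So after all 4 constraints: D(V) = {5,6}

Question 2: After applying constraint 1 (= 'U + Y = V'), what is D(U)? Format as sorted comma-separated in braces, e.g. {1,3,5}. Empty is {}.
Answer: {2,3}

Derivation:
Constraint 1 (U + Y = V) on D(U)={2,3,5,6} D(Y)={2,3,4,5,6,7} D(V)={3,5,6}: U {2,3,5,6}->{2,3}; Y {2,3,4,5,6,7}->{2,3,4}; V {3,5,6}->{5,6}
So after constraint 1: D(U) = {2,3}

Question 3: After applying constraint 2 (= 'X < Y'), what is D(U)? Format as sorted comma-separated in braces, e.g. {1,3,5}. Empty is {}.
Constraint 1 (U + Y = V) on D(U)={2,3,5,6} D(Y)={2,3,4,5,6,7} D(V)={3,5,6}: U {2,3,5,6}->{2,3}; Y {2,3,4,5,6,7}->{2,3,4}; V {3,5,6}->{5,6}
Constraint 2 (X < Y) on D(X)={2,3,4,6} D(Y)={2,3,4}: X {2,3,4,6}->{2,3}; Y {2,3,4}->{3,4}
So after constraint 2: D(U) = {2,3}

Answer: {2,3}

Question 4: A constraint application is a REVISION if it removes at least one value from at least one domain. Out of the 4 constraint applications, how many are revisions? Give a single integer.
Constraint 1 (U + Y = V) on D(U)={2,3,5,6} D(Y)={2,3,4,5,6,7} D(V)={3,5,6}: U {2,3,5,6}->{2,3}; Y {2,3,4,5,6,7}->{2,3,4}; V {3,5,6}->{5,6} => REVISION
Constraint 2 (X < Y) on D(X)={2,3,4,6} D(Y)={2,3,4}: X {2,3,4,6}->{2,3}; Y {2,3,4}->{3,4} => REVISION
Constraint 3 (U < V) on D(U)={2,3} D(V)={5,6}: no change => not a revision
Constraint 4 (U + Y = X) on D(U)={2,3} D(Y)={3,4} D(X)={2,3}: U {2,3}->{}; Y {3,4}->{}; X {2,3}->{} => REVISION
Total revisions = 3

Answer: 3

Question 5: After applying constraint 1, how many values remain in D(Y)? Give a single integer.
Answer: 3

Derivation:
Constraint 1 (U + Y = V) on D(U)={2,3,5,6} D(Y)={2,3,4,5,6,7} D(V)={3,5,6}: U {2,3,5,6}->{2,3}; Y {2,3,4,5,6,7}->{2,3,4}; V {3,5,6}->{5,6}
So after constraint 1: D(Y)={2,3,4}, size = 3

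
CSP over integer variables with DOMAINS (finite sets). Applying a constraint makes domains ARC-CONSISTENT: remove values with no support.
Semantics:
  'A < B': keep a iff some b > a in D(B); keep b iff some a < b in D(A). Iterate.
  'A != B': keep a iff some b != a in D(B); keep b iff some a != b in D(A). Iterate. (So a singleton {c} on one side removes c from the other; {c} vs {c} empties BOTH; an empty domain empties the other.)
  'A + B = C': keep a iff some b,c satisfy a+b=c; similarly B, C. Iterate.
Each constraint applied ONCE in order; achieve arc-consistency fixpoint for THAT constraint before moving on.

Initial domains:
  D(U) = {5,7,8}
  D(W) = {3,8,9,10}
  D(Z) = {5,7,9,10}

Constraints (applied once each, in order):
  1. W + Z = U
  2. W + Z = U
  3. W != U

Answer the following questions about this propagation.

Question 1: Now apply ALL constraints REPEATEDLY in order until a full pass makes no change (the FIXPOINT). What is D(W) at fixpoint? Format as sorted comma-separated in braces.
Answer: {3}

Derivation:
pass 0 (initial): D(W)={3,8,9,10}
pass 1: U {5,7,8}->{8}; W {3,8,9,10}->{3}; Z {5,7,9,10}->{5}
pass 2: no change
Fixpoint after 2 passes: D(W) = {3}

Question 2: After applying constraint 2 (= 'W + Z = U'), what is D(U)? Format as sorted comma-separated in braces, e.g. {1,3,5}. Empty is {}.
Constraint 1 (W + Z = U) on D(W)={3,8,9,10} D(Z)={5,7,9,10} D(U)={5,7,8}: W {3,8,9,10}->{3}; Z {5,7,9,10}->{5}; U {5,7,8}->{8}
Constraint 2 (W + Z = U) on D(W)={3} D(Z)={5} D(U)={8}: no change
So after constraint 2: D(U) = {8}

Answer: {8}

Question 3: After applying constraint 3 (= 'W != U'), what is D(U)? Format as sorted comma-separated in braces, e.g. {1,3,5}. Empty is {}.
Constraint 1 (W + Z = U) on D(W)={3,8,9,10} D(Z)={5,7,9,10} D(U)={5,7,8}: W {3,8,9,10}->{3}; Z {5,7,9,10}->{5}; U {5,7,8}->{8}
Constraint 2 (W + Z = U) on D(W)={3} D(Z)={5} D(U)={8}: no change
Constraint 3 (W != U) on D(W)={3} D(U)={8}: no change
So after constraint 3: D(U) = {8}

Answer: {8}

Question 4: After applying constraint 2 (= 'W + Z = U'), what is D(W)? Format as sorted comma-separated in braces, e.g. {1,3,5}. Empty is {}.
Answer: {3}

Derivation:
Constraint 1 (W + Z = U) on D(W)={3,8,9,10} D(Z)={5,7,9,10} D(U)={5,7,8}: W {3,8,9,10}->{3}; Z {5,7,9,10}->{5}; U {5,7,8}->{8}
Constraint 2 (W + Z = U) on D(W)={3} D(Z)={5} D(U)={8}: no change
So after constraint 2: D(W) = {3}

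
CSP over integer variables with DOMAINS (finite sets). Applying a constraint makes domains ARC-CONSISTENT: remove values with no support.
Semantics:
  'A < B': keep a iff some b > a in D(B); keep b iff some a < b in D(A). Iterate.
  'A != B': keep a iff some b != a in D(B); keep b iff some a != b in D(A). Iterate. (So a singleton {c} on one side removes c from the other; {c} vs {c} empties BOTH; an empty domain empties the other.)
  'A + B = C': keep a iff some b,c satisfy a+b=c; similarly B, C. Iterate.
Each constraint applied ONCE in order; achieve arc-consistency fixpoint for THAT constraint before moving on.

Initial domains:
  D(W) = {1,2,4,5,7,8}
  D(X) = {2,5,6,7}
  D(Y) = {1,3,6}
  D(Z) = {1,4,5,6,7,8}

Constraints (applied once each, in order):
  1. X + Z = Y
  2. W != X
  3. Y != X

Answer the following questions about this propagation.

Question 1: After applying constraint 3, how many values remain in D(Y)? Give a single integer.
Answer: 2

Derivation:
Constraint 1 (X + Z = Y) on D(X)={2,5,6,7} D(Z)={1,4,5,6,7,8} D(Y)={1,3,6}: X {2,5,6,7}->{2,5}; Z {1,4,5,6,7,8}->{1,4}; Y {1,3,6}->{3,6}
Constraint 2 (W != X) on D(W)={1,2,4,5,7,8} D(X)={2,5}: no change
Constraint 3 (Y != X) on D(Y)={3,6} D(X)={2,5}: no change
So after constraint 3: D(Y)={3,6}, size = 2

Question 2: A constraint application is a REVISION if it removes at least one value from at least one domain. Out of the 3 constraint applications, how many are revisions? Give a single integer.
Constraint 1 (X + Z = Y) on D(X)={2,5,6,7} D(Z)={1,4,5,6,7,8} D(Y)={1,3,6}: X {2,5,6,7}->{2,5}; Z {1,4,5,6,7,8}->{1,4}; Y {1,3,6}->{3,6} => REVISION
Constraint 2 (W != X) on D(W)={1,2,4,5,7,8} D(X)={2,5}: no change => not a revision
Constraint 3 (Y != X) on D(Y)={3,6} D(X)={2,5}: no change => not a revision
Total revisions = 1

Answer: 1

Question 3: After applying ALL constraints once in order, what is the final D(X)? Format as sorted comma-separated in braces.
Answer: {2,5}

Derivation:
Constraint 1 (X + Z = Y) on D(X)={2,5,6,7} D(Z)={1,4,5,6,7,8} D(Y)={1,3,6}: X {2,5,6,7}->{2,5}; Z {1,4,5,6,7,8}->{1,4}; Y {1,3,6}->{3,6}
Constraint 2 (W != X) on D(W)={1,2,4,5,7,8} D(X)={2,5}: no change
Constraint 3 (Y != X) on D(Y)={3,6} D(X)={2,5}: no change
So after all 3 constraints: D(X) = {2,5}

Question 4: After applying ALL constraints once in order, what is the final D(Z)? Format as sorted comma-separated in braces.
Answer: {1,4}

Derivation:
Constraint 1 (X + Z = Y) on D(X)={2,5,6,7} D(Z)={1,4,5,6,7,8} D(Y)={1,3,6}: X {2,5,6,7}->{2,5}; Z {1,4,5,6,7,8}->{1,4}; Y {1,3,6}->{3,6}
Constraint 2 (W != X) on D(W)={1,2,4,5,7,8} D(X)={2,5}: no change
Constraint 3 (Y != X) on D(Y)={3,6} D(X)={2,5}: no change
So after all 3 constraints: D(Z) = {1,4}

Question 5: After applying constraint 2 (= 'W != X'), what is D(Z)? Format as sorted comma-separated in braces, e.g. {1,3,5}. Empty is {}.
Constraint 1 (X + Z = Y) on D(X)={2,5,6,7} D(Z)={1,4,5,6,7,8} D(Y)={1,3,6}: X {2,5,6,7}->{2,5}; Z {1,4,5,6,7,8}->{1,4}; Y {1,3,6}->{3,6}
Constraint 2 (W != X) on D(W)={1,2,4,5,7,8} D(X)={2,5}: no change
So after constraint 2: D(Z) = {1,4}

Answer: {1,4}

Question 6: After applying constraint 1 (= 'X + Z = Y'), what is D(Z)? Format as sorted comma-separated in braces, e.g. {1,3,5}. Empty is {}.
Answer: {1,4}

Derivation:
Constraint 1 (X + Z = Y) on D(X)={2,5,6,7} D(Z)={1,4,5,6,7,8} D(Y)={1,3,6}: X {2,5,6,7}->{2,5}; Z {1,4,5,6,7,8}->{1,4}; Y {1,3,6}->{3,6}
So after constraint 1: D(Z) = {1,4}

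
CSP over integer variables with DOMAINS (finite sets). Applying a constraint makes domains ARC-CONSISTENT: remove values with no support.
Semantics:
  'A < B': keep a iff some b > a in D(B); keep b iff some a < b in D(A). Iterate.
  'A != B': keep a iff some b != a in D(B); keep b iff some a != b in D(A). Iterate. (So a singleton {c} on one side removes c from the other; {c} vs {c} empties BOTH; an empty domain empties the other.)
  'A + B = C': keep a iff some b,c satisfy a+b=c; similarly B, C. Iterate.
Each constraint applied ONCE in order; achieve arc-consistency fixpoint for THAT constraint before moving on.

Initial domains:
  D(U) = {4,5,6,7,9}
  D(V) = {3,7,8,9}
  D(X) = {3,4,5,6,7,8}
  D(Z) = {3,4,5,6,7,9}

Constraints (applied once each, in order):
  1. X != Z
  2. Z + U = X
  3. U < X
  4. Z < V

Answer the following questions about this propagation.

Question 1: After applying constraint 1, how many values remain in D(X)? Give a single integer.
Constraint 1 (X != Z) on D(X)={3,4,5,6,7,8} D(Z)={3,4,5,6,7,9}: no change
So after constraint 1: D(X)={3,4,5,6,7,8}, size = 6

Answer: 6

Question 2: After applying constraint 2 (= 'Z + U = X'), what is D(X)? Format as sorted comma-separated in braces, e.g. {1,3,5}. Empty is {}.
Answer: {7,8}

Derivation:
Constraint 1 (X != Z) on D(X)={3,4,5,6,7,8} D(Z)={3,4,5,6,7,9}: no change
Constraint 2 (Z + U = X) on D(Z)={3,4,5,6,7,9} D(U)={4,5,6,7,9} D(X)={3,4,5,6,7,8}: Z {3,4,5,6,7,9}->{3,4}; U {4,5,6,7,9}->{4,5}; X {3,4,5,6,7,8}->{7,8}
So after constraint 2: D(X) = {7,8}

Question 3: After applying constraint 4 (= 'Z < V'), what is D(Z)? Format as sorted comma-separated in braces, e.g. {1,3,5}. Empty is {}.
Constraint 1 (X != Z) on D(X)={3,4,5,6,7,8} D(Z)={3,4,5,6,7,9}: no change
Constraint 2 (Z + U = X) on D(Z)={3,4,5,6,7,9} D(U)={4,5,6,7,9} D(X)={3,4,5,6,7,8}: Z {3,4,5,6,7,9}->{3,4}; U {4,5,6,7,9}->{4,5}; X {3,4,5,6,7,8}->{7,8}
Constraint 3 (U < X) on D(U)={4,5} D(X)={7,8}: no change
Constraint 4 (Z < V) on D(Z)={3,4} D(V)={3,7,8,9}: V {3,7,8,9}->{7,8,9}
So after constraint 4: D(Z) = {3,4}

Answer: {3,4}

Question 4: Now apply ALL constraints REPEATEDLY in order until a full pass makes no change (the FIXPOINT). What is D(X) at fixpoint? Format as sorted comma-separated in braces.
Answer: {7,8}

Derivation:
pass 0 (initial): D(X)={3,4,5,6,7,8}
pass 1: U {4,5,6,7,9}->{4,5}; V {3,7,8,9}->{7,8,9}; X {3,4,5,6,7,8}->{7,8}; Z {3,4,5,6,7,9}->{3,4}
pass 2: no change
Fixpoint after 2 passes: D(X) = {7,8}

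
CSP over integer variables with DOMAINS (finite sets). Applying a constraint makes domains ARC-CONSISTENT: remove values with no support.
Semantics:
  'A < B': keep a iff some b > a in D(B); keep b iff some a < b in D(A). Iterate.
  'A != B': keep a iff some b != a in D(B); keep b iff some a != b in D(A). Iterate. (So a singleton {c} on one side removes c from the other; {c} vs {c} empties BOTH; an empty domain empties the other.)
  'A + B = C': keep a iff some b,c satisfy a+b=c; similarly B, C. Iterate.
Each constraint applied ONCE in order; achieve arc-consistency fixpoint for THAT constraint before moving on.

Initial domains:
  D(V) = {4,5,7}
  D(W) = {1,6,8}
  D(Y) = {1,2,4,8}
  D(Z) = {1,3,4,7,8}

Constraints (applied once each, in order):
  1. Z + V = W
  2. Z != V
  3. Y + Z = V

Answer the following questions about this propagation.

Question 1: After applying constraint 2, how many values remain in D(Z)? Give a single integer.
Answer: 3

Derivation:
Constraint 1 (Z + V = W) on D(Z)={1,3,4,7,8} D(V)={4,5,7} D(W)={1,6,8}: Z {1,3,4,7,8}->{1,3,4}; W {1,6,8}->{6,8}
Constraint 2 (Z != V) on D(Z)={1,3,4} D(V)={4,5,7}: no change
So after constraint 2: D(Z)={1,3,4}, size = 3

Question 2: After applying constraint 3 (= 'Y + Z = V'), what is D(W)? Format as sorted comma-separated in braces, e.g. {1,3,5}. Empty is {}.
Answer: {6,8}

Derivation:
Constraint 1 (Z + V = W) on D(Z)={1,3,4,7,8} D(V)={4,5,7} D(W)={1,6,8}: Z {1,3,4,7,8}->{1,3,4}; W {1,6,8}->{6,8}
Constraint 2 (Z != V) on D(Z)={1,3,4} D(V)={4,5,7}: no change
Constraint 3 (Y + Z = V) on D(Y)={1,2,4,8} D(Z)={1,3,4} D(V)={4,5,7}: Y {1,2,4,8}->{1,2,4}
So after constraint 3: D(W) = {6,8}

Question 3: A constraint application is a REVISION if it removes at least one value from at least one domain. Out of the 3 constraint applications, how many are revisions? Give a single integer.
Constraint 1 (Z + V = W) on D(Z)={1,3,4,7,8} D(V)={4,5,7} D(W)={1,6,8}: Z {1,3,4,7,8}->{1,3,4}; W {1,6,8}->{6,8} => REVISION
Constraint 2 (Z != V) on D(Z)={1,3,4} D(V)={4,5,7}: no change => not a revision
Constraint 3 (Y + Z = V) on D(Y)={1,2,4,8} D(Z)={1,3,4} D(V)={4,5,7}: Y {1,2,4,8}->{1,2,4} => REVISION
Total revisions = 2

Answer: 2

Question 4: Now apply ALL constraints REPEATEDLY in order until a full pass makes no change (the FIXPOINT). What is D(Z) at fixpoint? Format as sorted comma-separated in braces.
Answer: {1,3,4}

Derivation:
pass 0 (initial): D(Z)={1,3,4,7,8}
pass 1: W {1,6,8}->{6,8}; Y {1,2,4,8}->{1,2,4}; Z {1,3,4,7,8}->{1,3,4}
pass 2: no change
Fixpoint after 2 passes: D(Z) = {1,3,4}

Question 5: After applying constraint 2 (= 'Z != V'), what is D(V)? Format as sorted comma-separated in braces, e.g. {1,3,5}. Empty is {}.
Constraint 1 (Z + V = W) on D(Z)={1,3,4,7,8} D(V)={4,5,7} D(W)={1,6,8}: Z {1,3,4,7,8}->{1,3,4}; W {1,6,8}->{6,8}
Constraint 2 (Z != V) on D(Z)={1,3,4} D(V)={4,5,7}: no change
So after constraint 2: D(V) = {4,5,7}

Answer: {4,5,7}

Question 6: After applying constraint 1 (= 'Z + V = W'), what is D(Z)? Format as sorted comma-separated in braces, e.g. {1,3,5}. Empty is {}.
Answer: {1,3,4}

Derivation:
Constraint 1 (Z + V = W) on D(Z)={1,3,4,7,8} D(V)={4,5,7} D(W)={1,6,8}: Z {1,3,4,7,8}->{1,3,4}; W {1,6,8}->{6,8}
So after constraint 1: D(Z) = {1,3,4}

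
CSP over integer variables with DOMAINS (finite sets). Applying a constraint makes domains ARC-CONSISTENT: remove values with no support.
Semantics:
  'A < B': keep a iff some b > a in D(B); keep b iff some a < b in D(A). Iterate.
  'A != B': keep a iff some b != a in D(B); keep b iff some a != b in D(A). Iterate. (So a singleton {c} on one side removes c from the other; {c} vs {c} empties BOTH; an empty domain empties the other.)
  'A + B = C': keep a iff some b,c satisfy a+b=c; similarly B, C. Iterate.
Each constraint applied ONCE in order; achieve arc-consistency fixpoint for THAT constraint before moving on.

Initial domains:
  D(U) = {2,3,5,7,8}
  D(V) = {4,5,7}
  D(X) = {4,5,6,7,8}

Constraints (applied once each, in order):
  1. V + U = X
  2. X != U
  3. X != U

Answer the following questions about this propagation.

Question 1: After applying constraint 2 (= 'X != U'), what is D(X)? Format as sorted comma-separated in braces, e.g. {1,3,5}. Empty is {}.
Answer: {6,7,8}

Derivation:
Constraint 1 (V + U = X) on D(V)={4,5,7} D(U)={2,3,5,7,8} D(X)={4,5,6,7,8}: V {4,5,7}->{4,5}; U {2,3,5,7,8}->{2,3}; X {4,5,6,7,8}->{6,7,8}
Constraint 2 (X != U) on D(X)={6,7,8} D(U)={2,3}: no change
So after constraint 2: D(X) = {6,7,8}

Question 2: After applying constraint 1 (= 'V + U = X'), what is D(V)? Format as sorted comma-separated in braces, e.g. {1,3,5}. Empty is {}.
Answer: {4,5}

Derivation:
Constraint 1 (V + U = X) on D(V)={4,5,7} D(U)={2,3,5,7,8} D(X)={4,5,6,7,8}: V {4,5,7}->{4,5}; U {2,3,5,7,8}->{2,3}; X {4,5,6,7,8}->{6,7,8}
So after constraint 1: D(V) = {4,5}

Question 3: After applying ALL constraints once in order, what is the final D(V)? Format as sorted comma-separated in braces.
Answer: {4,5}

Derivation:
Constraint 1 (V + U = X) on D(V)={4,5,7} D(U)={2,3,5,7,8} D(X)={4,5,6,7,8}: V {4,5,7}->{4,5}; U {2,3,5,7,8}->{2,3}; X {4,5,6,7,8}->{6,7,8}
Constraint 2 (X != U) on D(X)={6,7,8} D(U)={2,3}: no change
Constraint 3 (X != U) on D(X)={6,7,8} D(U)={2,3}: no change
So after all 3 constraints: D(V) = {4,5}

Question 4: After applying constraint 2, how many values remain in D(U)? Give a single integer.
Answer: 2

Derivation:
Constraint 1 (V + U = X) on D(V)={4,5,7} D(U)={2,3,5,7,8} D(X)={4,5,6,7,8}: V {4,5,7}->{4,5}; U {2,3,5,7,8}->{2,3}; X {4,5,6,7,8}->{6,7,8}
Constraint 2 (X != U) on D(X)={6,7,8} D(U)={2,3}: no change
So after constraint 2: D(U)={2,3}, size = 2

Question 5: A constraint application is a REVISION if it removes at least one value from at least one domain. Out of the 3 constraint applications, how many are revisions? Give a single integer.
Answer: 1

Derivation:
Constraint 1 (V + U = X) on D(V)={4,5,7} D(U)={2,3,5,7,8} D(X)={4,5,6,7,8}: V {4,5,7}->{4,5}; U {2,3,5,7,8}->{2,3}; X {4,5,6,7,8}->{6,7,8} => REVISION
Constraint 2 (X != U) on D(X)={6,7,8} D(U)={2,3}: no change => not a revision
Constraint 3 (X != U) on D(X)={6,7,8} D(U)={2,3}: no change => not a revision
Total revisions = 1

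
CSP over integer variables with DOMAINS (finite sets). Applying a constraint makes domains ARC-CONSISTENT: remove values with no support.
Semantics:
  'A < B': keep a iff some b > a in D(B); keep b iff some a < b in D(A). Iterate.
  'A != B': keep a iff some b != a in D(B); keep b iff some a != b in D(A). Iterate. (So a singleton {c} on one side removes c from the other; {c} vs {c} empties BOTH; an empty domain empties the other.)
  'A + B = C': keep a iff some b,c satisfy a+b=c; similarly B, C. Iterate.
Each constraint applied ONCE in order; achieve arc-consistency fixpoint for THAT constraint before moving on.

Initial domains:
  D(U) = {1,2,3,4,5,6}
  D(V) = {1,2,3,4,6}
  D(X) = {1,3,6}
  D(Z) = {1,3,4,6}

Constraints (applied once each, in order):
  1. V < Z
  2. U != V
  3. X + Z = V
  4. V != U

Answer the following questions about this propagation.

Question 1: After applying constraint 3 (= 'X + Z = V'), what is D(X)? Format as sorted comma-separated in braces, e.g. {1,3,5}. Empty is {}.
Answer: {1}

Derivation:
Constraint 1 (V < Z) on D(V)={1,2,3,4,6} D(Z)={1,3,4,6}: V {1,2,3,4,6}->{1,2,3,4}; Z {1,3,4,6}->{3,4,6}
Constraint 2 (U != V) on D(U)={1,2,3,4,5,6} D(V)={1,2,3,4}: no change
Constraint 3 (X + Z = V) on D(X)={1,3,6} D(Z)={3,4,6} D(V)={1,2,3,4}: X {1,3,6}->{1}; Z {3,4,6}->{3}; V {1,2,3,4}->{4}
So after constraint 3: D(X) = {1}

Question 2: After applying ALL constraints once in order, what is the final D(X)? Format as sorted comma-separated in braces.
Constraint 1 (V < Z) on D(V)={1,2,3,4,6} D(Z)={1,3,4,6}: V {1,2,3,4,6}->{1,2,3,4}; Z {1,3,4,6}->{3,4,6}
Constraint 2 (U != V) on D(U)={1,2,3,4,5,6} D(V)={1,2,3,4}: no change
Constraint 3 (X + Z = V) on D(X)={1,3,6} D(Z)={3,4,6} D(V)={1,2,3,4}: X {1,3,6}->{1}; Z {3,4,6}->{3}; V {1,2,3,4}->{4}
Constraint 4 (V != U) on D(V)={4} D(U)={1,2,3,4,5,6}: U {1,2,3,4,5,6}->{1,2,3,5,6}
So after all 4 constraints: D(X) = {1}

Answer: {1}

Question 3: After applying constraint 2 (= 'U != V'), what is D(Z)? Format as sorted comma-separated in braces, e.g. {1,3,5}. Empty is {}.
Answer: {3,4,6}

Derivation:
Constraint 1 (V < Z) on D(V)={1,2,3,4,6} D(Z)={1,3,4,6}: V {1,2,3,4,6}->{1,2,3,4}; Z {1,3,4,6}->{3,4,6}
Constraint 2 (U != V) on D(U)={1,2,3,4,5,6} D(V)={1,2,3,4}: no change
So after constraint 2: D(Z) = {3,4,6}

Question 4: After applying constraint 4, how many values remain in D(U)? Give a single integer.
Answer: 5

Derivation:
Constraint 1 (V < Z) on D(V)={1,2,3,4,6} D(Z)={1,3,4,6}: V {1,2,3,4,6}->{1,2,3,4}; Z {1,3,4,6}->{3,4,6}
Constraint 2 (U != V) on D(U)={1,2,3,4,5,6} D(V)={1,2,3,4}: no change
Constraint 3 (X + Z = V) on D(X)={1,3,6} D(Z)={3,4,6} D(V)={1,2,3,4}: X {1,3,6}->{1}; Z {3,4,6}->{3}; V {1,2,3,4}->{4}
Constraint 4 (V != U) on D(V)={4} D(U)={1,2,3,4,5,6}: U {1,2,3,4,5,6}->{1,2,3,5,6}
So after constraint 4: D(U)={1,2,3,5,6}, size = 5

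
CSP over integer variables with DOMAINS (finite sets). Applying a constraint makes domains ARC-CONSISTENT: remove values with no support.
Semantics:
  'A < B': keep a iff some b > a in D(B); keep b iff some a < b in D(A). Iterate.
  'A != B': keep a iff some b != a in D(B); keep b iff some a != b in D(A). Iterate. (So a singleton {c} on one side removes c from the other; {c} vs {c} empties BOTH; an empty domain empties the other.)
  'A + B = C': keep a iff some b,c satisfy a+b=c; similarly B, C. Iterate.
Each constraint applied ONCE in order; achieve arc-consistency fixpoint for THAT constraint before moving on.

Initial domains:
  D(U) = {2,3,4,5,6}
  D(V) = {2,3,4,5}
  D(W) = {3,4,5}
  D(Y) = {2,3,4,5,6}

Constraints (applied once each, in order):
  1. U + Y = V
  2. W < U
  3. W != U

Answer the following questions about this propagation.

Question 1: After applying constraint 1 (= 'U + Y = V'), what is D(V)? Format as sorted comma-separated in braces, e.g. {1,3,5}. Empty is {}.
Answer: {4,5}

Derivation:
Constraint 1 (U + Y = V) on D(U)={2,3,4,5,6} D(Y)={2,3,4,5,6} D(V)={2,3,4,5}: U {2,3,4,5,6}->{2,3}; Y {2,3,4,5,6}->{2,3}; V {2,3,4,5}->{4,5}
So after constraint 1: D(V) = {4,5}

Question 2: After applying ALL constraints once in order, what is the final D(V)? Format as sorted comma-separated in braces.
Constraint 1 (U + Y = V) on D(U)={2,3,4,5,6} D(Y)={2,3,4,5,6} D(V)={2,3,4,5}: U {2,3,4,5,6}->{2,3}; Y {2,3,4,5,6}->{2,3}; V {2,3,4,5}->{4,5}
Constraint 2 (W < U) on D(W)={3,4,5} D(U)={2,3}: W {3,4,5}->{}; U {2,3}->{}
Constraint 3 (W != U) on D(W)={} D(U)={}: no change
So after all 3 constraints: D(V) = {4,5}

Answer: {4,5}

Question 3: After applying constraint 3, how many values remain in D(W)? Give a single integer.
Constraint 1 (U + Y = V) on D(U)={2,3,4,5,6} D(Y)={2,3,4,5,6} D(V)={2,3,4,5}: U {2,3,4,5,6}->{2,3}; Y {2,3,4,5,6}->{2,3}; V {2,3,4,5}->{4,5}
Constraint 2 (W < U) on D(W)={3,4,5} D(U)={2,3}: W {3,4,5}->{}; U {2,3}->{}
Constraint 3 (W != U) on D(W)={} D(U)={}: no change
So after constraint 3: D(W)={}, size = 0

Answer: 0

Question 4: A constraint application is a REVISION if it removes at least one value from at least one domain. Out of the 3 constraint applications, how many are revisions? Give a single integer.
Answer: 2

Derivation:
Constraint 1 (U + Y = V) on D(U)={2,3,4,5,6} D(Y)={2,3,4,5,6} D(V)={2,3,4,5}: U {2,3,4,5,6}->{2,3}; Y {2,3,4,5,6}->{2,3}; V {2,3,4,5}->{4,5} => REVISION
Constraint 2 (W < U) on D(W)={3,4,5} D(U)={2,3}: W {3,4,5}->{}; U {2,3}->{} => REVISION
Constraint 3 (W != U) on D(W)={} D(U)={}: no change => not a revision
Total revisions = 2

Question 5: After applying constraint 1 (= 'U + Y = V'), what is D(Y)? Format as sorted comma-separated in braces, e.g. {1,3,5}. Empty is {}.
Answer: {2,3}

Derivation:
Constraint 1 (U + Y = V) on D(U)={2,3,4,5,6} D(Y)={2,3,4,5,6} D(V)={2,3,4,5}: U {2,3,4,5,6}->{2,3}; Y {2,3,4,5,6}->{2,3}; V {2,3,4,5}->{4,5}
So after constraint 1: D(Y) = {2,3}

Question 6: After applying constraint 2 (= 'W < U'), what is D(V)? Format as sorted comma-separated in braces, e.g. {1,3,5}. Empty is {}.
Answer: {4,5}

Derivation:
Constraint 1 (U + Y = V) on D(U)={2,3,4,5,6} D(Y)={2,3,4,5,6} D(V)={2,3,4,5}: U {2,3,4,5,6}->{2,3}; Y {2,3,4,5,6}->{2,3}; V {2,3,4,5}->{4,5}
Constraint 2 (W < U) on D(W)={3,4,5} D(U)={2,3}: W {3,4,5}->{}; U {2,3}->{}
So after constraint 2: D(V) = {4,5}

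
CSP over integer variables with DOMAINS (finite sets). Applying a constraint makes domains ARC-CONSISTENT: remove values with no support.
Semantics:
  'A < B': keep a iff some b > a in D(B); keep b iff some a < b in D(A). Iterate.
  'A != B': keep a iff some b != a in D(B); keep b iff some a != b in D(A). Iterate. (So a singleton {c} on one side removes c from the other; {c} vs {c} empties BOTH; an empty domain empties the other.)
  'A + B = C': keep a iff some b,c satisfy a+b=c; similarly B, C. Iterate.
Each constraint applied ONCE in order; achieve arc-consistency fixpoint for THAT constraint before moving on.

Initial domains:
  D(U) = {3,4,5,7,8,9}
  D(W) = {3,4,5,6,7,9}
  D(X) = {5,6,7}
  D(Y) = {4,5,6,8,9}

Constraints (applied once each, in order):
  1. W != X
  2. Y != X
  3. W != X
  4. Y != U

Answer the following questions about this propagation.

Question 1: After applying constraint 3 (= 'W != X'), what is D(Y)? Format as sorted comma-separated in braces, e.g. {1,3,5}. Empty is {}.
Answer: {4,5,6,8,9}

Derivation:
Constraint 1 (W != X) on D(W)={3,4,5,6,7,9} D(X)={5,6,7}: no change
Constraint 2 (Y != X) on D(Y)={4,5,6,8,9} D(X)={5,6,7}: no change
Constraint 3 (W != X) on D(W)={3,4,5,6,7,9} D(X)={5,6,7}: no change
So after constraint 3: D(Y) = {4,5,6,8,9}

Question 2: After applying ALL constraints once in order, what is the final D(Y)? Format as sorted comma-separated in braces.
Answer: {4,5,6,8,9}

Derivation:
Constraint 1 (W != X) on D(W)={3,4,5,6,7,9} D(X)={5,6,7}: no change
Constraint 2 (Y != X) on D(Y)={4,5,6,8,9} D(X)={5,6,7}: no change
Constraint 3 (W != X) on D(W)={3,4,5,6,7,9} D(X)={5,6,7}: no change
Constraint 4 (Y != U) on D(Y)={4,5,6,8,9} D(U)={3,4,5,7,8,9}: no change
So after all 4 constraints: D(Y) = {4,5,6,8,9}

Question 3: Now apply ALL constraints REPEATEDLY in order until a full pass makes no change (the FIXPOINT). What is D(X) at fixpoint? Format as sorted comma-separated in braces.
pass 0 (initial): D(X)={5,6,7}
pass 1: no change
Fixpoint after 1 passes: D(X) = {5,6,7}

Answer: {5,6,7}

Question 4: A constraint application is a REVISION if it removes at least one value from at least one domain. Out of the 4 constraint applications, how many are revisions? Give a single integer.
Answer: 0

Derivation:
Constraint 1 (W != X) on D(W)={3,4,5,6,7,9} D(X)={5,6,7}: no change => not a revision
Constraint 2 (Y != X) on D(Y)={4,5,6,8,9} D(X)={5,6,7}: no change => not a revision
Constraint 3 (W != X) on D(W)={3,4,5,6,7,9} D(X)={5,6,7}: no change => not a revision
Constraint 4 (Y != U) on D(Y)={4,5,6,8,9} D(U)={3,4,5,7,8,9}: no change => not a revision
Total revisions = 0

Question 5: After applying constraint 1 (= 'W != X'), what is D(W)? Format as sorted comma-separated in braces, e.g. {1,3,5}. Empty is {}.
Constraint 1 (W != X) on D(W)={3,4,5,6,7,9} D(X)={5,6,7}: no change
So after constraint 1: D(W) = {3,4,5,6,7,9}

Answer: {3,4,5,6,7,9}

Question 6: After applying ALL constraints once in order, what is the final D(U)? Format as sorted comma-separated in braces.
Constraint 1 (W != X) on D(W)={3,4,5,6,7,9} D(X)={5,6,7}: no change
Constraint 2 (Y != X) on D(Y)={4,5,6,8,9} D(X)={5,6,7}: no change
Constraint 3 (W != X) on D(W)={3,4,5,6,7,9} D(X)={5,6,7}: no change
Constraint 4 (Y != U) on D(Y)={4,5,6,8,9} D(U)={3,4,5,7,8,9}: no change
So after all 4 constraints: D(U) = {3,4,5,7,8,9}

Answer: {3,4,5,7,8,9}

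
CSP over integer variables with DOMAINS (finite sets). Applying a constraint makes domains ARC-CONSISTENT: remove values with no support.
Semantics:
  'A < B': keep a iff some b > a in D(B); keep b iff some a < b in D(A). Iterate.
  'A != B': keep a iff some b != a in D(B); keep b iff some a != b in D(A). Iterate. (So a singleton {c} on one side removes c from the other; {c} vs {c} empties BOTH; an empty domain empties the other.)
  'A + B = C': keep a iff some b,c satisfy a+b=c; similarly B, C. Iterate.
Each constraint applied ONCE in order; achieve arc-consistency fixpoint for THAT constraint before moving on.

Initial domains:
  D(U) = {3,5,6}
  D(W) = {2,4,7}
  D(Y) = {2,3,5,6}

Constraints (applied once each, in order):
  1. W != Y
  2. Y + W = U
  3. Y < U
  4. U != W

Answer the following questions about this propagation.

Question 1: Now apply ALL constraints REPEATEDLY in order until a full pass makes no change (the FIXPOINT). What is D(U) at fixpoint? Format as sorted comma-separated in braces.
Answer: {5,6}

Derivation:
pass 0 (initial): D(U)={3,5,6}
pass 1: U {3,5,6}->{5,6}; W {2,4,7}->{2,4}; Y {2,3,5,6}->{2,3}
pass 2: no change
Fixpoint after 2 passes: D(U) = {5,6}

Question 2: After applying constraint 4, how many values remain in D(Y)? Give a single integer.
Answer: 2

Derivation:
Constraint 1 (W != Y) on D(W)={2,4,7} D(Y)={2,3,5,6}: no change
Constraint 2 (Y + W = U) on D(Y)={2,3,5,6} D(W)={2,4,7} D(U)={3,5,6}: Y {2,3,5,6}->{2,3}; W {2,4,7}->{2,4}; U {3,5,6}->{5,6}
Constraint 3 (Y < U) on D(Y)={2,3} D(U)={5,6}: no change
Constraint 4 (U != W) on D(U)={5,6} D(W)={2,4}: no change
So after constraint 4: D(Y)={2,3}, size = 2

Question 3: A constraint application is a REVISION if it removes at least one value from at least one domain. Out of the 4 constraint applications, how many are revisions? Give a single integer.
Answer: 1

Derivation:
Constraint 1 (W != Y) on D(W)={2,4,7} D(Y)={2,3,5,6}: no change => not a revision
Constraint 2 (Y + W = U) on D(Y)={2,3,5,6} D(W)={2,4,7} D(U)={3,5,6}: Y {2,3,5,6}->{2,3}; W {2,4,7}->{2,4}; U {3,5,6}->{5,6} => REVISION
Constraint 3 (Y < U) on D(Y)={2,3} D(U)={5,6}: no change => not a revision
Constraint 4 (U != W) on D(U)={5,6} D(W)={2,4}: no change => not a revision
Total revisions = 1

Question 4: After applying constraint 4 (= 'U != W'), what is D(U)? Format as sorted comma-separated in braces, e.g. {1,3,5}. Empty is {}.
Constraint 1 (W != Y) on D(W)={2,4,7} D(Y)={2,3,5,6}: no change
Constraint 2 (Y + W = U) on D(Y)={2,3,5,6} D(W)={2,4,7} D(U)={3,5,6}: Y {2,3,5,6}->{2,3}; W {2,4,7}->{2,4}; U {3,5,6}->{5,6}
Constraint 3 (Y < U) on D(Y)={2,3} D(U)={5,6}: no change
Constraint 4 (U != W) on D(U)={5,6} D(W)={2,4}: no change
So after constraint 4: D(U) = {5,6}

Answer: {5,6}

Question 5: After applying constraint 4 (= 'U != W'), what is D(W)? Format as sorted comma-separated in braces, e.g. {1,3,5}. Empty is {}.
Constraint 1 (W != Y) on D(W)={2,4,7} D(Y)={2,3,5,6}: no change
Constraint 2 (Y + W = U) on D(Y)={2,3,5,6} D(W)={2,4,7} D(U)={3,5,6}: Y {2,3,5,6}->{2,3}; W {2,4,7}->{2,4}; U {3,5,6}->{5,6}
Constraint 3 (Y < U) on D(Y)={2,3} D(U)={5,6}: no change
Constraint 4 (U != W) on D(U)={5,6} D(W)={2,4}: no change
So after constraint 4: D(W) = {2,4}

Answer: {2,4}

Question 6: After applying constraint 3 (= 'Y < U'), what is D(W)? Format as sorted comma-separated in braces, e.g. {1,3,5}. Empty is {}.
Constraint 1 (W != Y) on D(W)={2,4,7} D(Y)={2,3,5,6}: no change
Constraint 2 (Y + W = U) on D(Y)={2,3,5,6} D(W)={2,4,7} D(U)={3,5,6}: Y {2,3,5,6}->{2,3}; W {2,4,7}->{2,4}; U {3,5,6}->{5,6}
Constraint 3 (Y < U) on D(Y)={2,3} D(U)={5,6}: no change
So after constraint 3: D(W) = {2,4}

Answer: {2,4}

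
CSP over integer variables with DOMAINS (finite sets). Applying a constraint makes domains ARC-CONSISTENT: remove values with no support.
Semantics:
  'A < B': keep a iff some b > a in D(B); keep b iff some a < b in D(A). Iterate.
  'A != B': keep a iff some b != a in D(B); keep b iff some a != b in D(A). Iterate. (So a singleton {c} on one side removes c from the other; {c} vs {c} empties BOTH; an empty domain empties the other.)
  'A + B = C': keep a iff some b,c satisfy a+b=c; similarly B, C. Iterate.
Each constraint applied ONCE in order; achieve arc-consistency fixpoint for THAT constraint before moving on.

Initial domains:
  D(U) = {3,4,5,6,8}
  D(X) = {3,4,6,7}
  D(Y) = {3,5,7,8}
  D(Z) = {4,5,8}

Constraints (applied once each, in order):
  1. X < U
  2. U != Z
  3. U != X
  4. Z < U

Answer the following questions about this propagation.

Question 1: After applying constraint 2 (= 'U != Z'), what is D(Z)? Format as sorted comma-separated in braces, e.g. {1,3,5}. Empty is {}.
Constraint 1 (X < U) on D(X)={3,4,6,7} D(U)={3,4,5,6,8}: U {3,4,5,6,8}->{4,5,6,8}
Constraint 2 (U != Z) on D(U)={4,5,6,8} D(Z)={4,5,8}: no change
So after constraint 2: D(Z) = {4,5,8}

Answer: {4,5,8}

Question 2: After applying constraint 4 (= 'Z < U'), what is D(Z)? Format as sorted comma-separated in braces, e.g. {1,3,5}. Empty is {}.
Answer: {4,5}

Derivation:
Constraint 1 (X < U) on D(X)={3,4,6,7} D(U)={3,4,5,6,8}: U {3,4,5,6,8}->{4,5,6,8}
Constraint 2 (U != Z) on D(U)={4,5,6,8} D(Z)={4,5,8}: no change
Constraint 3 (U != X) on D(U)={4,5,6,8} D(X)={3,4,6,7}: no change
Constraint 4 (Z < U) on D(Z)={4,5,8} D(U)={4,5,6,8}: Z {4,5,8}->{4,5}; U {4,5,6,8}->{5,6,8}
So after constraint 4: D(Z) = {4,5}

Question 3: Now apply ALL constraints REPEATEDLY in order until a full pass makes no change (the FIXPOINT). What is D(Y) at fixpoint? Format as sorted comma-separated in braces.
Answer: {3,5,7,8}

Derivation:
pass 0 (initial): D(Y)={3,5,7,8}
pass 1: U {3,4,5,6,8}->{5,6,8}; Z {4,5,8}->{4,5}
pass 2: no change
Fixpoint after 2 passes: D(Y) = {3,5,7,8}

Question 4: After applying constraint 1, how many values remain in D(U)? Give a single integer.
Answer: 4

Derivation:
Constraint 1 (X < U) on D(X)={3,4,6,7} D(U)={3,4,5,6,8}: U {3,4,5,6,8}->{4,5,6,8}
So after constraint 1: D(U)={4,5,6,8}, size = 4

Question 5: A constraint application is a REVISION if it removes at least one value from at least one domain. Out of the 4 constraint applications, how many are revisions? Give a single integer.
Answer: 2

Derivation:
Constraint 1 (X < U) on D(X)={3,4,6,7} D(U)={3,4,5,6,8}: U {3,4,5,6,8}->{4,5,6,8} => REVISION
Constraint 2 (U != Z) on D(U)={4,5,6,8} D(Z)={4,5,8}: no change => not a revision
Constraint 3 (U != X) on D(U)={4,5,6,8} D(X)={3,4,6,7}: no change => not a revision
Constraint 4 (Z < U) on D(Z)={4,5,8} D(U)={4,5,6,8}: Z {4,5,8}->{4,5}; U {4,5,6,8}->{5,6,8} => REVISION
Total revisions = 2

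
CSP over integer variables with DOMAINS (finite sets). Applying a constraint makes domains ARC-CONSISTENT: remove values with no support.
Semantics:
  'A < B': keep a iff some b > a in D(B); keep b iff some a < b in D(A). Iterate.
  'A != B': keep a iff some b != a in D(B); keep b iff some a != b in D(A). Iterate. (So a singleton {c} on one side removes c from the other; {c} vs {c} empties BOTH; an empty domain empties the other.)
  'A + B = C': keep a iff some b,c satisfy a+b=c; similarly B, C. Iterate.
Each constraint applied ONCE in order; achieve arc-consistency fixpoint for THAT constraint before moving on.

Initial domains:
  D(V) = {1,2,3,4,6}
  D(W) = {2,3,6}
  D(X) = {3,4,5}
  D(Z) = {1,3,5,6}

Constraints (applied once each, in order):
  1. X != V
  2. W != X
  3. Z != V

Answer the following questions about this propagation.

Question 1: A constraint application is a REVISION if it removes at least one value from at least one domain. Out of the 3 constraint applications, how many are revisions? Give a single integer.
Constraint 1 (X != V) on D(X)={3,4,5} D(V)={1,2,3,4,6}: no change => not a revision
Constraint 2 (W != X) on D(W)={2,3,6} D(X)={3,4,5}: no change => not a revision
Constraint 3 (Z != V) on D(Z)={1,3,5,6} D(V)={1,2,3,4,6}: no change => not a revision
Total revisions = 0

Answer: 0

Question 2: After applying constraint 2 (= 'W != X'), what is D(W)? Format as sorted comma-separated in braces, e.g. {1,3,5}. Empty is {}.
Answer: {2,3,6}

Derivation:
Constraint 1 (X != V) on D(X)={3,4,5} D(V)={1,2,3,4,6}: no change
Constraint 2 (W != X) on D(W)={2,3,6} D(X)={3,4,5}: no change
So after constraint 2: D(W) = {2,3,6}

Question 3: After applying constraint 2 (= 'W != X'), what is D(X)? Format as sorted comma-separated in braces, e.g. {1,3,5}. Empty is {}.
Constraint 1 (X != V) on D(X)={3,4,5} D(V)={1,2,3,4,6}: no change
Constraint 2 (W != X) on D(W)={2,3,6} D(X)={3,4,5}: no change
So after constraint 2: D(X) = {3,4,5}

Answer: {3,4,5}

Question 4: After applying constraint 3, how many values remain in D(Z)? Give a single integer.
Answer: 4

Derivation:
Constraint 1 (X != V) on D(X)={3,4,5} D(V)={1,2,3,4,6}: no change
Constraint 2 (W != X) on D(W)={2,3,6} D(X)={3,4,5}: no change
Constraint 3 (Z != V) on D(Z)={1,3,5,6} D(V)={1,2,3,4,6}: no change
So after constraint 3: D(Z)={1,3,5,6}, size = 4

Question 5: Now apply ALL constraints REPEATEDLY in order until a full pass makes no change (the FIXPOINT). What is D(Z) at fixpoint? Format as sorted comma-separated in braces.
pass 0 (initial): D(Z)={1,3,5,6}
pass 1: no change
Fixpoint after 1 passes: D(Z) = {1,3,5,6}

Answer: {1,3,5,6}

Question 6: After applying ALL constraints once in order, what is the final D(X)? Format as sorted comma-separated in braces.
Answer: {3,4,5}

Derivation:
Constraint 1 (X != V) on D(X)={3,4,5} D(V)={1,2,3,4,6}: no change
Constraint 2 (W != X) on D(W)={2,3,6} D(X)={3,4,5}: no change
Constraint 3 (Z != V) on D(Z)={1,3,5,6} D(V)={1,2,3,4,6}: no change
So after all 3 constraints: D(X) = {3,4,5}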